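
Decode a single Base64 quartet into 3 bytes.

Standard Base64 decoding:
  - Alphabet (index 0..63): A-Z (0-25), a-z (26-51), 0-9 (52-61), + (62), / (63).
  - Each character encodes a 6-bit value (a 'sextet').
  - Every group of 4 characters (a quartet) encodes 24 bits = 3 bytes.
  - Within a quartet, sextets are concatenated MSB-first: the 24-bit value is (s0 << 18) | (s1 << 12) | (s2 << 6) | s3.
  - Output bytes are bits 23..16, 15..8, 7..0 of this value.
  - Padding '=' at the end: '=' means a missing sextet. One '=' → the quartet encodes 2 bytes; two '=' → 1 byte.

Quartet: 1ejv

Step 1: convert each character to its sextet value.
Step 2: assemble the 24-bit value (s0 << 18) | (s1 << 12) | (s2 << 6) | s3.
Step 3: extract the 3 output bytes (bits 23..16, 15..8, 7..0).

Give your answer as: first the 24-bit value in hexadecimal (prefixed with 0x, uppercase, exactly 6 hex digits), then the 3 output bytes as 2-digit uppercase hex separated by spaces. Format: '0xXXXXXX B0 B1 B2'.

Sextets: 1=53, e=30, j=35, v=47
24-bit: (53<<18) | (30<<12) | (35<<6) | 47
      = 0xD40000 | 0x01E000 | 0x0008C0 | 0x00002F
      = 0xD5E8EF
Bytes: (v>>16)&0xFF=D5, (v>>8)&0xFF=E8, v&0xFF=EF

Answer: 0xD5E8EF D5 E8 EF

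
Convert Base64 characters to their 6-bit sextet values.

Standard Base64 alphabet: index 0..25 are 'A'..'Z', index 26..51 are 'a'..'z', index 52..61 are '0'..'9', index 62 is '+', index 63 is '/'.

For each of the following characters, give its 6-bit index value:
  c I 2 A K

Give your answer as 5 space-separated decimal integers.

Answer: 28 8 54 0 10

Derivation:
'c': a..z range, 26 + ord('c') − ord('a') = 28
'I': A..Z range, ord('I') − ord('A') = 8
'2': 0..9 range, 52 + ord('2') − ord('0') = 54
'A': A..Z range, ord('A') − ord('A') = 0
'K': A..Z range, ord('K') − ord('A') = 10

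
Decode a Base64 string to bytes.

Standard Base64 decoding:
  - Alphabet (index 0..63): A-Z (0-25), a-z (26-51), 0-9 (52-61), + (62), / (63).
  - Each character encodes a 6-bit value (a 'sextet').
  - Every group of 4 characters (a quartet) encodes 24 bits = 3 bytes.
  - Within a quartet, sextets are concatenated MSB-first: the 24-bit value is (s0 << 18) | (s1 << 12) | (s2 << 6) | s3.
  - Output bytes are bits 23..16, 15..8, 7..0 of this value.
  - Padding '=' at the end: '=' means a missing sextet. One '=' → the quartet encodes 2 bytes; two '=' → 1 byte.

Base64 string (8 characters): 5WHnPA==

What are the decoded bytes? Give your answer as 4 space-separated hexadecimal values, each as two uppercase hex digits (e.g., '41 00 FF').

Answer: E5 61 E7 3C

Derivation:
After char 0 ('5'=57): chars_in_quartet=1 acc=0x39 bytes_emitted=0
After char 1 ('W'=22): chars_in_quartet=2 acc=0xE56 bytes_emitted=0
After char 2 ('H'=7): chars_in_quartet=3 acc=0x39587 bytes_emitted=0
After char 3 ('n'=39): chars_in_quartet=4 acc=0xE561E7 -> emit E5 61 E7, reset; bytes_emitted=3
After char 4 ('P'=15): chars_in_quartet=1 acc=0xF bytes_emitted=3
After char 5 ('A'=0): chars_in_quartet=2 acc=0x3C0 bytes_emitted=3
Padding '==': partial quartet acc=0x3C0 -> emit 3C; bytes_emitted=4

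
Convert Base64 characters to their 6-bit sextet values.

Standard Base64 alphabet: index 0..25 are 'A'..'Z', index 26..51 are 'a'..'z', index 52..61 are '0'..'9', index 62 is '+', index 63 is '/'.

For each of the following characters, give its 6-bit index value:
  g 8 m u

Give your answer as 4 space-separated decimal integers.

'g': a..z range, 26 + ord('g') − ord('a') = 32
'8': 0..9 range, 52 + ord('8') − ord('0') = 60
'm': a..z range, 26 + ord('m') − ord('a') = 38
'u': a..z range, 26 + ord('u') − ord('a') = 46

Answer: 32 60 38 46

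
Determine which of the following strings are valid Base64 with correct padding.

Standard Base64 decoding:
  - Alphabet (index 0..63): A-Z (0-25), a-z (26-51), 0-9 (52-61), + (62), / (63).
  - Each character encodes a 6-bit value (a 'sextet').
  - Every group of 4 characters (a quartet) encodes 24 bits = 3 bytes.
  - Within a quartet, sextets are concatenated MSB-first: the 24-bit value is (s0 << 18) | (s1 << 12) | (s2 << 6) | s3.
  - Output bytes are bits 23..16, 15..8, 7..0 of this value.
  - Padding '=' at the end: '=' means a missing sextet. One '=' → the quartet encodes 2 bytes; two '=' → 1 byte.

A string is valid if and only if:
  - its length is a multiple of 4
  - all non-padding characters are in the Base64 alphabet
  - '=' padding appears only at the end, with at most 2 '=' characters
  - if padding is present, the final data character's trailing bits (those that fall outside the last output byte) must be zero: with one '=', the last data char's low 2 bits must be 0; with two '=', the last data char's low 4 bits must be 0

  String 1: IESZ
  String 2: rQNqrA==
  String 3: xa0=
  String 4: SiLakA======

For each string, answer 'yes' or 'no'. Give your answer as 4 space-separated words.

Answer: yes yes yes no

Derivation:
String 1: 'IESZ' → valid
String 2: 'rQNqrA==' → valid
String 3: 'xa0=' → valid
String 4: 'SiLakA======' → invalid (6 pad chars (max 2))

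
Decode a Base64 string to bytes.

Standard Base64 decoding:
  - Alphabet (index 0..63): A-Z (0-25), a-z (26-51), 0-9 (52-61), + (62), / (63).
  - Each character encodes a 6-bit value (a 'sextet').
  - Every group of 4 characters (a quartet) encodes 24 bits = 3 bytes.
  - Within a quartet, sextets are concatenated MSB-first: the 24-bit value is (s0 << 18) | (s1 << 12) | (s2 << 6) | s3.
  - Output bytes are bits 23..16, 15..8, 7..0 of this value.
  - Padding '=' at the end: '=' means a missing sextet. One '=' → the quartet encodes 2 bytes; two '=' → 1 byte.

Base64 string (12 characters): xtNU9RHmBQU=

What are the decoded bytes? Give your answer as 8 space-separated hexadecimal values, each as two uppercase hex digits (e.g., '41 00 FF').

After char 0 ('x'=49): chars_in_quartet=1 acc=0x31 bytes_emitted=0
After char 1 ('t'=45): chars_in_quartet=2 acc=0xC6D bytes_emitted=0
After char 2 ('N'=13): chars_in_quartet=3 acc=0x31B4D bytes_emitted=0
After char 3 ('U'=20): chars_in_quartet=4 acc=0xC6D354 -> emit C6 D3 54, reset; bytes_emitted=3
After char 4 ('9'=61): chars_in_quartet=1 acc=0x3D bytes_emitted=3
After char 5 ('R'=17): chars_in_quartet=2 acc=0xF51 bytes_emitted=3
After char 6 ('H'=7): chars_in_quartet=3 acc=0x3D447 bytes_emitted=3
After char 7 ('m'=38): chars_in_quartet=4 acc=0xF511E6 -> emit F5 11 E6, reset; bytes_emitted=6
After char 8 ('B'=1): chars_in_quartet=1 acc=0x1 bytes_emitted=6
After char 9 ('Q'=16): chars_in_quartet=2 acc=0x50 bytes_emitted=6
After char 10 ('U'=20): chars_in_quartet=3 acc=0x1414 bytes_emitted=6
Padding '=': partial quartet acc=0x1414 -> emit 05 05; bytes_emitted=8

Answer: C6 D3 54 F5 11 E6 05 05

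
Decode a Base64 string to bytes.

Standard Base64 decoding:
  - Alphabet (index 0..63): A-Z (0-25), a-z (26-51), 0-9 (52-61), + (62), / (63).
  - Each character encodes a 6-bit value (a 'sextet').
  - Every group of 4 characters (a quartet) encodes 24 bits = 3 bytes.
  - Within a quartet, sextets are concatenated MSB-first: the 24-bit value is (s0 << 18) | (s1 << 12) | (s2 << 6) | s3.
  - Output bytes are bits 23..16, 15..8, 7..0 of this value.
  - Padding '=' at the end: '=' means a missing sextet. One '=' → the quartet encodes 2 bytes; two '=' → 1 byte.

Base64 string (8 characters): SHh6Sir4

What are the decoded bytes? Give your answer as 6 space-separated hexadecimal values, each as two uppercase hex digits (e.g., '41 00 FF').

Answer: 48 78 7A 4A 2A F8

Derivation:
After char 0 ('S'=18): chars_in_quartet=1 acc=0x12 bytes_emitted=0
After char 1 ('H'=7): chars_in_quartet=2 acc=0x487 bytes_emitted=0
After char 2 ('h'=33): chars_in_quartet=3 acc=0x121E1 bytes_emitted=0
After char 3 ('6'=58): chars_in_quartet=4 acc=0x48787A -> emit 48 78 7A, reset; bytes_emitted=3
After char 4 ('S'=18): chars_in_quartet=1 acc=0x12 bytes_emitted=3
After char 5 ('i'=34): chars_in_quartet=2 acc=0x4A2 bytes_emitted=3
After char 6 ('r'=43): chars_in_quartet=3 acc=0x128AB bytes_emitted=3
After char 7 ('4'=56): chars_in_quartet=4 acc=0x4A2AF8 -> emit 4A 2A F8, reset; bytes_emitted=6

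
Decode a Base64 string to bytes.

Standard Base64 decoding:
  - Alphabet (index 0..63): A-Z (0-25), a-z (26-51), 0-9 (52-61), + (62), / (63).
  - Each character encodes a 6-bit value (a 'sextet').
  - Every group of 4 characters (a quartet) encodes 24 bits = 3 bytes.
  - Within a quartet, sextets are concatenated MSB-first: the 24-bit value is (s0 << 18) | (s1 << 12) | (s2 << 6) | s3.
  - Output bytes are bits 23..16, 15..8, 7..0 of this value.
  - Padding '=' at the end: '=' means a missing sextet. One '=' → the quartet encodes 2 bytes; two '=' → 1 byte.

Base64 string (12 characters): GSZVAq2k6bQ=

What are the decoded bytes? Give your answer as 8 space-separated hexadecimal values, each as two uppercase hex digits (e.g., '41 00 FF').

After char 0 ('G'=6): chars_in_quartet=1 acc=0x6 bytes_emitted=0
After char 1 ('S'=18): chars_in_quartet=2 acc=0x192 bytes_emitted=0
After char 2 ('Z'=25): chars_in_quartet=3 acc=0x6499 bytes_emitted=0
After char 3 ('V'=21): chars_in_quartet=4 acc=0x192655 -> emit 19 26 55, reset; bytes_emitted=3
After char 4 ('A'=0): chars_in_quartet=1 acc=0x0 bytes_emitted=3
After char 5 ('q'=42): chars_in_quartet=2 acc=0x2A bytes_emitted=3
After char 6 ('2'=54): chars_in_quartet=3 acc=0xAB6 bytes_emitted=3
After char 7 ('k'=36): chars_in_quartet=4 acc=0x2ADA4 -> emit 02 AD A4, reset; bytes_emitted=6
After char 8 ('6'=58): chars_in_quartet=1 acc=0x3A bytes_emitted=6
After char 9 ('b'=27): chars_in_quartet=2 acc=0xE9B bytes_emitted=6
After char 10 ('Q'=16): chars_in_quartet=3 acc=0x3A6D0 bytes_emitted=6
Padding '=': partial quartet acc=0x3A6D0 -> emit E9 B4; bytes_emitted=8

Answer: 19 26 55 02 AD A4 E9 B4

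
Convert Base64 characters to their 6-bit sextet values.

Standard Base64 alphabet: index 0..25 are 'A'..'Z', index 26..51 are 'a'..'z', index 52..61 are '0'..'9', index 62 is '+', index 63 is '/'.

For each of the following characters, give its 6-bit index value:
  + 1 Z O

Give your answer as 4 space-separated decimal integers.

Answer: 62 53 25 14

Derivation:
'+': index 62
'1': 0..9 range, 52 + ord('1') − ord('0') = 53
'Z': A..Z range, ord('Z') − ord('A') = 25
'O': A..Z range, ord('O') − ord('A') = 14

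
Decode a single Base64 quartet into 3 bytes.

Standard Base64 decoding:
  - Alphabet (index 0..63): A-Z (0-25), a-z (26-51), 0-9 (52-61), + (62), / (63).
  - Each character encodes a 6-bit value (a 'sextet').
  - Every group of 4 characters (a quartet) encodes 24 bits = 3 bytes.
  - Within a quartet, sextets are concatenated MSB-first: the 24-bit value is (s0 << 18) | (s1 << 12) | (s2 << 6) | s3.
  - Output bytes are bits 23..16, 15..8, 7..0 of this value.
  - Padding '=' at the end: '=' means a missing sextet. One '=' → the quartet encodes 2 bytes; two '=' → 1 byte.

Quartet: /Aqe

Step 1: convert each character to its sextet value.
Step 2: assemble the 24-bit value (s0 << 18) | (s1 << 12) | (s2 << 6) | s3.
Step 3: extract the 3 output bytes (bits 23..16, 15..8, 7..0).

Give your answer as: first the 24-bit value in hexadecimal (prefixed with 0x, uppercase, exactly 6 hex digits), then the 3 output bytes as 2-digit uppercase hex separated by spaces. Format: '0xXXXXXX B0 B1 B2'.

Answer: 0xFC0A9E FC 0A 9E

Derivation:
Sextets: /=63, A=0, q=42, e=30
24-bit: (63<<18) | (0<<12) | (42<<6) | 30
      = 0xFC0000 | 0x000000 | 0x000A80 | 0x00001E
      = 0xFC0A9E
Bytes: (v>>16)&0xFF=FC, (v>>8)&0xFF=0A, v&0xFF=9E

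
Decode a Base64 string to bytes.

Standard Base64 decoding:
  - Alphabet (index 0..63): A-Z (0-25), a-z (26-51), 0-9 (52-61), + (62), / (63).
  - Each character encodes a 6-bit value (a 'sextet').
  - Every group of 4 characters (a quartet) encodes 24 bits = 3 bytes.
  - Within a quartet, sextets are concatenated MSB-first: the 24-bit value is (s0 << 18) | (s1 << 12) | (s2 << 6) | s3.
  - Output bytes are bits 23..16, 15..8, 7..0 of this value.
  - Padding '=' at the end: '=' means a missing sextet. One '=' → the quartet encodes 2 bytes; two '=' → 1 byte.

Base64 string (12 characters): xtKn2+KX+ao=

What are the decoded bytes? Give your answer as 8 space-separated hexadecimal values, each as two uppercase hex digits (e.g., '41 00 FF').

Answer: C6 D2 A7 DB E2 97 F9 AA

Derivation:
After char 0 ('x'=49): chars_in_quartet=1 acc=0x31 bytes_emitted=0
After char 1 ('t'=45): chars_in_quartet=2 acc=0xC6D bytes_emitted=0
After char 2 ('K'=10): chars_in_quartet=3 acc=0x31B4A bytes_emitted=0
After char 3 ('n'=39): chars_in_quartet=4 acc=0xC6D2A7 -> emit C6 D2 A7, reset; bytes_emitted=3
After char 4 ('2'=54): chars_in_quartet=1 acc=0x36 bytes_emitted=3
After char 5 ('+'=62): chars_in_quartet=2 acc=0xDBE bytes_emitted=3
After char 6 ('K'=10): chars_in_quartet=3 acc=0x36F8A bytes_emitted=3
After char 7 ('X'=23): chars_in_quartet=4 acc=0xDBE297 -> emit DB E2 97, reset; bytes_emitted=6
After char 8 ('+'=62): chars_in_quartet=1 acc=0x3E bytes_emitted=6
After char 9 ('a'=26): chars_in_quartet=2 acc=0xF9A bytes_emitted=6
After char 10 ('o'=40): chars_in_quartet=3 acc=0x3E6A8 bytes_emitted=6
Padding '=': partial quartet acc=0x3E6A8 -> emit F9 AA; bytes_emitted=8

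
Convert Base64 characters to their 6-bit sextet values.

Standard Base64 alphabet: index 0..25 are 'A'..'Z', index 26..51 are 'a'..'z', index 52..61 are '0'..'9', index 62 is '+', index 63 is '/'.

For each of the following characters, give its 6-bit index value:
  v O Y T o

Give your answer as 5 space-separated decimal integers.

Answer: 47 14 24 19 40

Derivation:
'v': a..z range, 26 + ord('v') − ord('a') = 47
'O': A..Z range, ord('O') − ord('A') = 14
'Y': A..Z range, ord('Y') − ord('A') = 24
'T': A..Z range, ord('T') − ord('A') = 19
'o': a..z range, 26 + ord('o') − ord('a') = 40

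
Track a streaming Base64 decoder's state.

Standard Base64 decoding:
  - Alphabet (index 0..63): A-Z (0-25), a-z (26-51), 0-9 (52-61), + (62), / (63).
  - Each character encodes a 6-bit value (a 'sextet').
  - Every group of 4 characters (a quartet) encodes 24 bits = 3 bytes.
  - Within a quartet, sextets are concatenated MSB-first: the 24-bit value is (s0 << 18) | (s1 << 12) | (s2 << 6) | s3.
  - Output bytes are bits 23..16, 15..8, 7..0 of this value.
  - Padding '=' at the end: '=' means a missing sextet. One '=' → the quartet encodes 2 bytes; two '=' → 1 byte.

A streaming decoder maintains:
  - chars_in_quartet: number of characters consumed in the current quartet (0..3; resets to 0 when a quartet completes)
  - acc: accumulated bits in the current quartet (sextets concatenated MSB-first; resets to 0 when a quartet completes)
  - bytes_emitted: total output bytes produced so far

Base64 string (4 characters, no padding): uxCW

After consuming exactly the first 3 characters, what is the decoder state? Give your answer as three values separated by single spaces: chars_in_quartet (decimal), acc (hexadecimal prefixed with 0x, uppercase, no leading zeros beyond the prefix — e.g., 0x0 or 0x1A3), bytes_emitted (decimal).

After char 0 ('u'=46): chars_in_quartet=1 acc=0x2E bytes_emitted=0
After char 1 ('x'=49): chars_in_quartet=2 acc=0xBB1 bytes_emitted=0
After char 2 ('C'=2): chars_in_quartet=3 acc=0x2EC42 bytes_emitted=0

Answer: 3 0x2EC42 0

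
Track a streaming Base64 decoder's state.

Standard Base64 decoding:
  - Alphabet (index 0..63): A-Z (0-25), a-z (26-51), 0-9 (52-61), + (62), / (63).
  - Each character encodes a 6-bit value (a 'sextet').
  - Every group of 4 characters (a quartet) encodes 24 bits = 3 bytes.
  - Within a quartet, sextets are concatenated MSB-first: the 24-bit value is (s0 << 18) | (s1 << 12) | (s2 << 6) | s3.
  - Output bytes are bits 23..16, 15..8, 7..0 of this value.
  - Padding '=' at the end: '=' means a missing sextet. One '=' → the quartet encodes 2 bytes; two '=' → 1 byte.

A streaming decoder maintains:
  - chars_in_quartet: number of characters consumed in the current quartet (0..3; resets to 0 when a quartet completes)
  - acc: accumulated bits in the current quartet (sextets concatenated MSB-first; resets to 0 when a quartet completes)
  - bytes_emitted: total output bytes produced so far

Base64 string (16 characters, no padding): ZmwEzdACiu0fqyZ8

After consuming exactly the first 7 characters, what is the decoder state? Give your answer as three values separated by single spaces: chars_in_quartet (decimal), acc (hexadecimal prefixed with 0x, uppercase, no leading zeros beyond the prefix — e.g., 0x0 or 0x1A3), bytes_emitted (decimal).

Answer: 3 0x33740 3

Derivation:
After char 0 ('Z'=25): chars_in_quartet=1 acc=0x19 bytes_emitted=0
After char 1 ('m'=38): chars_in_quartet=2 acc=0x666 bytes_emitted=0
After char 2 ('w'=48): chars_in_quartet=3 acc=0x199B0 bytes_emitted=0
After char 3 ('E'=4): chars_in_quartet=4 acc=0x666C04 -> emit 66 6C 04, reset; bytes_emitted=3
After char 4 ('z'=51): chars_in_quartet=1 acc=0x33 bytes_emitted=3
After char 5 ('d'=29): chars_in_quartet=2 acc=0xCDD bytes_emitted=3
After char 6 ('A'=0): chars_in_quartet=3 acc=0x33740 bytes_emitted=3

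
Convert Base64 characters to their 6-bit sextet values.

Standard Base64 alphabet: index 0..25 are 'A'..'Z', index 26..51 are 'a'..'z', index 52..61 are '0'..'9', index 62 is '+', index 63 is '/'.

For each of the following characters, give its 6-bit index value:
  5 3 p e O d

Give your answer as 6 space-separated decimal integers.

Answer: 57 55 41 30 14 29

Derivation:
'5': 0..9 range, 52 + ord('5') − ord('0') = 57
'3': 0..9 range, 52 + ord('3') − ord('0') = 55
'p': a..z range, 26 + ord('p') − ord('a') = 41
'e': a..z range, 26 + ord('e') − ord('a') = 30
'O': A..Z range, ord('O') − ord('A') = 14
'd': a..z range, 26 + ord('d') − ord('a') = 29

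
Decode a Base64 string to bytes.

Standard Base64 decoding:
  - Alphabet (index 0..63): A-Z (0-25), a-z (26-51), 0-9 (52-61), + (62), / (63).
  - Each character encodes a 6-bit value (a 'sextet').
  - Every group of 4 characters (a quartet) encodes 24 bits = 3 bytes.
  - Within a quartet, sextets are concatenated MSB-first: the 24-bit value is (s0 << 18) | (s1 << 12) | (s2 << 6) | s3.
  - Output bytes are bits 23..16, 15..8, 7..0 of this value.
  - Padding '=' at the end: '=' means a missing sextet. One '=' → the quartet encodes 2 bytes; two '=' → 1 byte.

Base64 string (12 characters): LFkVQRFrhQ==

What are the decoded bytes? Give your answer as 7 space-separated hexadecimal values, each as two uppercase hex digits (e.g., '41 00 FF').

Answer: 2C 59 15 41 11 6B 85

Derivation:
After char 0 ('L'=11): chars_in_quartet=1 acc=0xB bytes_emitted=0
After char 1 ('F'=5): chars_in_quartet=2 acc=0x2C5 bytes_emitted=0
After char 2 ('k'=36): chars_in_quartet=3 acc=0xB164 bytes_emitted=0
After char 3 ('V'=21): chars_in_quartet=4 acc=0x2C5915 -> emit 2C 59 15, reset; bytes_emitted=3
After char 4 ('Q'=16): chars_in_quartet=1 acc=0x10 bytes_emitted=3
After char 5 ('R'=17): chars_in_quartet=2 acc=0x411 bytes_emitted=3
After char 6 ('F'=5): chars_in_quartet=3 acc=0x10445 bytes_emitted=3
After char 7 ('r'=43): chars_in_quartet=4 acc=0x41116B -> emit 41 11 6B, reset; bytes_emitted=6
After char 8 ('h'=33): chars_in_quartet=1 acc=0x21 bytes_emitted=6
After char 9 ('Q'=16): chars_in_quartet=2 acc=0x850 bytes_emitted=6
Padding '==': partial quartet acc=0x850 -> emit 85; bytes_emitted=7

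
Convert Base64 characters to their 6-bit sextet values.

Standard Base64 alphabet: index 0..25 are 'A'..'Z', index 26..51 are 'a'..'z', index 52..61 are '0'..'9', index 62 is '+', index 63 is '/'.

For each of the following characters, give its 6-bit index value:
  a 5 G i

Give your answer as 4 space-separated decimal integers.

'a': a..z range, 26 + ord('a') − ord('a') = 26
'5': 0..9 range, 52 + ord('5') − ord('0') = 57
'G': A..Z range, ord('G') − ord('A') = 6
'i': a..z range, 26 + ord('i') − ord('a') = 34

Answer: 26 57 6 34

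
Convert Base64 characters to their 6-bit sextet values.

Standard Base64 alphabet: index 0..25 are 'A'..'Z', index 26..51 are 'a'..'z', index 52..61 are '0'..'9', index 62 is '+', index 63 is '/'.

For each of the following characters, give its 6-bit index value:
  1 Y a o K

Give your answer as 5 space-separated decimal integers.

'1': 0..9 range, 52 + ord('1') − ord('0') = 53
'Y': A..Z range, ord('Y') − ord('A') = 24
'a': a..z range, 26 + ord('a') − ord('a') = 26
'o': a..z range, 26 + ord('o') − ord('a') = 40
'K': A..Z range, ord('K') − ord('A') = 10

Answer: 53 24 26 40 10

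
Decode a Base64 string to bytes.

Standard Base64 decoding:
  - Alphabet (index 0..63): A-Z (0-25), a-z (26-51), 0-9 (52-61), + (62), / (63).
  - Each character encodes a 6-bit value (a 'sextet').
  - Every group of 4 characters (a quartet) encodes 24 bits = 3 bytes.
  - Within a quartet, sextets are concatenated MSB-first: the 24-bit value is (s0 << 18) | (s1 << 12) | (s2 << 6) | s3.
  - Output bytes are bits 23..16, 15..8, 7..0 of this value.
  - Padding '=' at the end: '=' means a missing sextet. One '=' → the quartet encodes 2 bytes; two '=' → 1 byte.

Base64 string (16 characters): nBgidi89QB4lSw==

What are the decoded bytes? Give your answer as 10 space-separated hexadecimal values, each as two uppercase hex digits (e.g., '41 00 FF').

After char 0 ('n'=39): chars_in_quartet=1 acc=0x27 bytes_emitted=0
After char 1 ('B'=1): chars_in_quartet=2 acc=0x9C1 bytes_emitted=0
After char 2 ('g'=32): chars_in_quartet=3 acc=0x27060 bytes_emitted=0
After char 3 ('i'=34): chars_in_quartet=4 acc=0x9C1822 -> emit 9C 18 22, reset; bytes_emitted=3
After char 4 ('d'=29): chars_in_quartet=1 acc=0x1D bytes_emitted=3
After char 5 ('i'=34): chars_in_quartet=2 acc=0x762 bytes_emitted=3
After char 6 ('8'=60): chars_in_quartet=3 acc=0x1D8BC bytes_emitted=3
After char 7 ('9'=61): chars_in_quartet=4 acc=0x762F3D -> emit 76 2F 3D, reset; bytes_emitted=6
After char 8 ('Q'=16): chars_in_quartet=1 acc=0x10 bytes_emitted=6
After char 9 ('B'=1): chars_in_quartet=2 acc=0x401 bytes_emitted=6
After char 10 ('4'=56): chars_in_quartet=3 acc=0x10078 bytes_emitted=6
After char 11 ('l'=37): chars_in_quartet=4 acc=0x401E25 -> emit 40 1E 25, reset; bytes_emitted=9
After char 12 ('S'=18): chars_in_quartet=1 acc=0x12 bytes_emitted=9
After char 13 ('w'=48): chars_in_quartet=2 acc=0x4B0 bytes_emitted=9
Padding '==': partial quartet acc=0x4B0 -> emit 4B; bytes_emitted=10

Answer: 9C 18 22 76 2F 3D 40 1E 25 4B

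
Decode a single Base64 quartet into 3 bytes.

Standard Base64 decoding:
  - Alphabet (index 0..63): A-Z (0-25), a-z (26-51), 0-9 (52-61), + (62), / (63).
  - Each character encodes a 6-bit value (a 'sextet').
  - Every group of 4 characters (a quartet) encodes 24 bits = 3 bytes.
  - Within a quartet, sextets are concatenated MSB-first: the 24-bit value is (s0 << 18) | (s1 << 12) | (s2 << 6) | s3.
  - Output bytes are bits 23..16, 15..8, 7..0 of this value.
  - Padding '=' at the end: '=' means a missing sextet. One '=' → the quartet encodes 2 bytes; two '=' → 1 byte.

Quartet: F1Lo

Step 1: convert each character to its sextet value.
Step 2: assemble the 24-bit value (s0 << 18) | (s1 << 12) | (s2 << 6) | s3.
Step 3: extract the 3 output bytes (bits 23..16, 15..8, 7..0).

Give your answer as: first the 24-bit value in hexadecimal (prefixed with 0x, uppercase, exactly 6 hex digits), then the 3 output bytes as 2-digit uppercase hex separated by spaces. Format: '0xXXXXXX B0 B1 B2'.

Sextets: F=5, 1=53, L=11, o=40
24-bit: (5<<18) | (53<<12) | (11<<6) | 40
      = 0x140000 | 0x035000 | 0x0002C0 | 0x000028
      = 0x1752E8
Bytes: (v>>16)&0xFF=17, (v>>8)&0xFF=52, v&0xFF=E8

Answer: 0x1752E8 17 52 E8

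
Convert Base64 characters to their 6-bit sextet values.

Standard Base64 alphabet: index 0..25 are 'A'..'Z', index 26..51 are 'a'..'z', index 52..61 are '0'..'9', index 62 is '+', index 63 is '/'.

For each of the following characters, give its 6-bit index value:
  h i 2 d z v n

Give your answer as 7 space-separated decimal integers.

Answer: 33 34 54 29 51 47 39

Derivation:
'h': a..z range, 26 + ord('h') − ord('a') = 33
'i': a..z range, 26 + ord('i') − ord('a') = 34
'2': 0..9 range, 52 + ord('2') − ord('0') = 54
'd': a..z range, 26 + ord('d') − ord('a') = 29
'z': a..z range, 26 + ord('z') − ord('a') = 51
'v': a..z range, 26 + ord('v') − ord('a') = 47
'n': a..z range, 26 + ord('n') − ord('a') = 39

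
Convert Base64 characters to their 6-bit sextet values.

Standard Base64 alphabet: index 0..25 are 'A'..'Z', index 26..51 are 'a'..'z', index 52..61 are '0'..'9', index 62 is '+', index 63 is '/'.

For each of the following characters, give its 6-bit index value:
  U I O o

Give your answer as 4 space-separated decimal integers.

'U': A..Z range, ord('U') − ord('A') = 20
'I': A..Z range, ord('I') − ord('A') = 8
'O': A..Z range, ord('O') − ord('A') = 14
'o': a..z range, 26 + ord('o') − ord('a') = 40

Answer: 20 8 14 40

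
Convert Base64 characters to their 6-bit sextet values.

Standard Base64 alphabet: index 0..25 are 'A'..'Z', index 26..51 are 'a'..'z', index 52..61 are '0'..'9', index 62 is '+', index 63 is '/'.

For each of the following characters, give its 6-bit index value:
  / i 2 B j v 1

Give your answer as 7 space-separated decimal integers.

Answer: 63 34 54 1 35 47 53

Derivation:
'/': index 63
'i': a..z range, 26 + ord('i') − ord('a') = 34
'2': 0..9 range, 52 + ord('2') − ord('0') = 54
'B': A..Z range, ord('B') − ord('A') = 1
'j': a..z range, 26 + ord('j') − ord('a') = 35
'v': a..z range, 26 + ord('v') − ord('a') = 47
'1': 0..9 range, 52 + ord('1') − ord('0') = 53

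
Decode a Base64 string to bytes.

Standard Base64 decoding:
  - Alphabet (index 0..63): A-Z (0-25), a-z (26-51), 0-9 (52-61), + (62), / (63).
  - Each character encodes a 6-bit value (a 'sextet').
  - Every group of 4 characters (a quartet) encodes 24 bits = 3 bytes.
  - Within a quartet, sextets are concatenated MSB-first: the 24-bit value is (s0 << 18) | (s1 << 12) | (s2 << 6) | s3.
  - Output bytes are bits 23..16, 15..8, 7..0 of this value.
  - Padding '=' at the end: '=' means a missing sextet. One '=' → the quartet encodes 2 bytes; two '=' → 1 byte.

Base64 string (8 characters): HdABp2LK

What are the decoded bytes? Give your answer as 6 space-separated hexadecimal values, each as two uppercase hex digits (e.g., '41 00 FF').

Answer: 1D D0 01 A7 62 CA

Derivation:
After char 0 ('H'=7): chars_in_quartet=1 acc=0x7 bytes_emitted=0
After char 1 ('d'=29): chars_in_quartet=2 acc=0x1DD bytes_emitted=0
After char 2 ('A'=0): chars_in_quartet=3 acc=0x7740 bytes_emitted=0
After char 3 ('B'=1): chars_in_quartet=4 acc=0x1DD001 -> emit 1D D0 01, reset; bytes_emitted=3
After char 4 ('p'=41): chars_in_quartet=1 acc=0x29 bytes_emitted=3
After char 5 ('2'=54): chars_in_quartet=2 acc=0xA76 bytes_emitted=3
After char 6 ('L'=11): chars_in_quartet=3 acc=0x29D8B bytes_emitted=3
After char 7 ('K'=10): chars_in_quartet=4 acc=0xA762CA -> emit A7 62 CA, reset; bytes_emitted=6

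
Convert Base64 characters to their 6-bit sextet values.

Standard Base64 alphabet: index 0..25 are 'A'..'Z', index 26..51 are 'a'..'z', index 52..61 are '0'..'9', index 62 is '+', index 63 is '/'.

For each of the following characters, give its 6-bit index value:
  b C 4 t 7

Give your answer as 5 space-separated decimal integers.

Answer: 27 2 56 45 59

Derivation:
'b': a..z range, 26 + ord('b') − ord('a') = 27
'C': A..Z range, ord('C') − ord('A') = 2
'4': 0..9 range, 52 + ord('4') − ord('0') = 56
't': a..z range, 26 + ord('t') − ord('a') = 45
'7': 0..9 range, 52 + ord('7') − ord('0') = 59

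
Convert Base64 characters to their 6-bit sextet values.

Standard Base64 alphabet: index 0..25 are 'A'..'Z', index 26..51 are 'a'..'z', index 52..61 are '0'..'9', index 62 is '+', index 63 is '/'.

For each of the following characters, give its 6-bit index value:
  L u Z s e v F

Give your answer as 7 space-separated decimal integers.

'L': A..Z range, ord('L') − ord('A') = 11
'u': a..z range, 26 + ord('u') − ord('a') = 46
'Z': A..Z range, ord('Z') − ord('A') = 25
's': a..z range, 26 + ord('s') − ord('a') = 44
'e': a..z range, 26 + ord('e') − ord('a') = 30
'v': a..z range, 26 + ord('v') − ord('a') = 47
'F': A..Z range, ord('F') − ord('A') = 5

Answer: 11 46 25 44 30 47 5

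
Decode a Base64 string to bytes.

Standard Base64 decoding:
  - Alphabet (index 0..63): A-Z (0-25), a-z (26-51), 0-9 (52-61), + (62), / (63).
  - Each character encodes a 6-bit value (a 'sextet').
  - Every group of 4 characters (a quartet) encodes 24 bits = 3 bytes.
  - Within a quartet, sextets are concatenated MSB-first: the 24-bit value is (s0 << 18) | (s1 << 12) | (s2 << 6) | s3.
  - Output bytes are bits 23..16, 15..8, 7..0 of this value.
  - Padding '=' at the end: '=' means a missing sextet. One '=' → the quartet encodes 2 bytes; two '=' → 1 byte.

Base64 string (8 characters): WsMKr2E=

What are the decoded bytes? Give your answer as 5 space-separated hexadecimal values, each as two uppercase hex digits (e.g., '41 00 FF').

Answer: 5A C3 0A AF 61

Derivation:
After char 0 ('W'=22): chars_in_quartet=1 acc=0x16 bytes_emitted=0
After char 1 ('s'=44): chars_in_quartet=2 acc=0x5AC bytes_emitted=0
After char 2 ('M'=12): chars_in_quartet=3 acc=0x16B0C bytes_emitted=0
After char 3 ('K'=10): chars_in_quartet=4 acc=0x5AC30A -> emit 5A C3 0A, reset; bytes_emitted=3
After char 4 ('r'=43): chars_in_quartet=1 acc=0x2B bytes_emitted=3
After char 5 ('2'=54): chars_in_quartet=2 acc=0xAF6 bytes_emitted=3
After char 6 ('E'=4): chars_in_quartet=3 acc=0x2BD84 bytes_emitted=3
Padding '=': partial quartet acc=0x2BD84 -> emit AF 61; bytes_emitted=5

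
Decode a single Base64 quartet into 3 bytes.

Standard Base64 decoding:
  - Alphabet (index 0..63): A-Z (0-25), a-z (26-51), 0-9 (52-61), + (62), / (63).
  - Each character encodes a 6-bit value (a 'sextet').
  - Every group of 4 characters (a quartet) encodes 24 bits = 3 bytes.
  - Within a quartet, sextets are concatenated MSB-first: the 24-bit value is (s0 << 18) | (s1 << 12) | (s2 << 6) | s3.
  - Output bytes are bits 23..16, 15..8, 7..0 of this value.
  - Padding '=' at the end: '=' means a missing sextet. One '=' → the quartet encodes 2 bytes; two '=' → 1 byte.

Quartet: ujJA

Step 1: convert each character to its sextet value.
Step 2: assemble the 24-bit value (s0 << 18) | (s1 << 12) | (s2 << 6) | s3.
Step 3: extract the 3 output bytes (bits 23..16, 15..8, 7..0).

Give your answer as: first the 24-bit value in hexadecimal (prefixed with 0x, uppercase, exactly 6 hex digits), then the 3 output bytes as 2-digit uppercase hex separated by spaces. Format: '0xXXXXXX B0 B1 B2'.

Answer: 0xBA3240 BA 32 40

Derivation:
Sextets: u=46, j=35, J=9, A=0
24-bit: (46<<18) | (35<<12) | (9<<6) | 0
      = 0xB80000 | 0x023000 | 0x000240 | 0x000000
      = 0xBA3240
Bytes: (v>>16)&0xFF=BA, (v>>8)&0xFF=32, v&0xFF=40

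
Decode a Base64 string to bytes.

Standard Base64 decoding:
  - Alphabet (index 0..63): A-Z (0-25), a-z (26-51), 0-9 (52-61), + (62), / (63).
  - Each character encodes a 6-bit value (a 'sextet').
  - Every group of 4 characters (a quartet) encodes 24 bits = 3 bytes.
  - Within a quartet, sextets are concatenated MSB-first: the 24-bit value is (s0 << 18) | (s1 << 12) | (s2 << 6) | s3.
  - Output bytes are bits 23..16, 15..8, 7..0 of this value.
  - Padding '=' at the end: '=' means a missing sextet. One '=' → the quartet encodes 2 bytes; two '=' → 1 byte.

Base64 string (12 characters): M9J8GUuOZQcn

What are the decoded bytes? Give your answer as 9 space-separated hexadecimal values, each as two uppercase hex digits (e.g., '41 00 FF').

Answer: 33 D2 7C 19 4B 8E 65 07 27

Derivation:
After char 0 ('M'=12): chars_in_quartet=1 acc=0xC bytes_emitted=0
After char 1 ('9'=61): chars_in_quartet=2 acc=0x33D bytes_emitted=0
After char 2 ('J'=9): chars_in_quartet=3 acc=0xCF49 bytes_emitted=0
After char 3 ('8'=60): chars_in_quartet=4 acc=0x33D27C -> emit 33 D2 7C, reset; bytes_emitted=3
After char 4 ('G'=6): chars_in_quartet=1 acc=0x6 bytes_emitted=3
After char 5 ('U'=20): chars_in_quartet=2 acc=0x194 bytes_emitted=3
After char 6 ('u'=46): chars_in_quartet=3 acc=0x652E bytes_emitted=3
After char 7 ('O'=14): chars_in_quartet=4 acc=0x194B8E -> emit 19 4B 8E, reset; bytes_emitted=6
After char 8 ('Z'=25): chars_in_quartet=1 acc=0x19 bytes_emitted=6
After char 9 ('Q'=16): chars_in_quartet=2 acc=0x650 bytes_emitted=6
After char 10 ('c'=28): chars_in_quartet=3 acc=0x1941C bytes_emitted=6
After char 11 ('n'=39): chars_in_quartet=4 acc=0x650727 -> emit 65 07 27, reset; bytes_emitted=9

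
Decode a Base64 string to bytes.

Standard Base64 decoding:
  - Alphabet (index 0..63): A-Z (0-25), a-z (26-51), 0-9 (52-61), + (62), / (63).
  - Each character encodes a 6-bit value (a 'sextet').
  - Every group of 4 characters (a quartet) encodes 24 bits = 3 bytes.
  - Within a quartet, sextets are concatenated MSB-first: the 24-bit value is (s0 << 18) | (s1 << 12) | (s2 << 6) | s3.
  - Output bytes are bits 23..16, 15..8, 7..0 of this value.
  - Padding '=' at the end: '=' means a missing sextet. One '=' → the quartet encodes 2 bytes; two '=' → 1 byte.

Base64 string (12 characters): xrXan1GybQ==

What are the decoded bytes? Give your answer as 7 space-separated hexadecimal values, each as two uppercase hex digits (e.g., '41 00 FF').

After char 0 ('x'=49): chars_in_quartet=1 acc=0x31 bytes_emitted=0
After char 1 ('r'=43): chars_in_quartet=2 acc=0xC6B bytes_emitted=0
After char 2 ('X'=23): chars_in_quartet=3 acc=0x31AD7 bytes_emitted=0
After char 3 ('a'=26): chars_in_quartet=4 acc=0xC6B5DA -> emit C6 B5 DA, reset; bytes_emitted=3
After char 4 ('n'=39): chars_in_quartet=1 acc=0x27 bytes_emitted=3
After char 5 ('1'=53): chars_in_quartet=2 acc=0x9F5 bytes_emitted=3
After char 6 ('G'=6): chars_in_quartet=3 acc=0x27D46 bytes_emitted=3
After char 7 ('y'=50): chars_in_quartet=4 acc=0x9F51B2 -> emit 9F 51 B2, reset; bytes_emitted=6
After char 8 ('b'=27): chars_in_quartet=1 acc=0x1B bytes_emitted=6
After char 9 ('Q'=16): chars_in_quartet=2 acc=0x6D0 bytes_emitted=6
Padding '==': partial quartet acc=0x6D0 -> emit 6D; bytes_emitted=7

Answer: C6 B5 DA 9F 51 B2 6D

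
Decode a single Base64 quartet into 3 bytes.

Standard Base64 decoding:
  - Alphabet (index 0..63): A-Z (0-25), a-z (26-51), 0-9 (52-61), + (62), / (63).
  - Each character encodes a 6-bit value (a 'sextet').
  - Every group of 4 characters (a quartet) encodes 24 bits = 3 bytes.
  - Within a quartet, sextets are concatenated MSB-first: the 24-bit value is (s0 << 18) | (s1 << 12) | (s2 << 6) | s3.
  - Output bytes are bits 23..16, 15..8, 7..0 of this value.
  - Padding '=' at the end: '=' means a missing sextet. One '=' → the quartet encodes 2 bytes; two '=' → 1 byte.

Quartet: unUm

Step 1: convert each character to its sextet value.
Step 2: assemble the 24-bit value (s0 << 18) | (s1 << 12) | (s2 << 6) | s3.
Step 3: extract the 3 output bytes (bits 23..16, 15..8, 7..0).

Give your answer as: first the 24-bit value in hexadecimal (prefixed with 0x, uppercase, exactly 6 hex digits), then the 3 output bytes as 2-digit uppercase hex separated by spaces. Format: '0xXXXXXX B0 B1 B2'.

Answer: 0xBA7526 BA 75 26

Derivation:
Sextets: u=46, n=39, U=20, m=38
24-bit: (46<<18) | (39<<12) | (20<<6) | 38
      = 0xB80000 | 0x027000 | 0x000500 | 0x000026
      = 0xBA7526
Bytes: (v>>16)&0xFF=BA, (v>>8)&0xFF=75, v&0xFF=26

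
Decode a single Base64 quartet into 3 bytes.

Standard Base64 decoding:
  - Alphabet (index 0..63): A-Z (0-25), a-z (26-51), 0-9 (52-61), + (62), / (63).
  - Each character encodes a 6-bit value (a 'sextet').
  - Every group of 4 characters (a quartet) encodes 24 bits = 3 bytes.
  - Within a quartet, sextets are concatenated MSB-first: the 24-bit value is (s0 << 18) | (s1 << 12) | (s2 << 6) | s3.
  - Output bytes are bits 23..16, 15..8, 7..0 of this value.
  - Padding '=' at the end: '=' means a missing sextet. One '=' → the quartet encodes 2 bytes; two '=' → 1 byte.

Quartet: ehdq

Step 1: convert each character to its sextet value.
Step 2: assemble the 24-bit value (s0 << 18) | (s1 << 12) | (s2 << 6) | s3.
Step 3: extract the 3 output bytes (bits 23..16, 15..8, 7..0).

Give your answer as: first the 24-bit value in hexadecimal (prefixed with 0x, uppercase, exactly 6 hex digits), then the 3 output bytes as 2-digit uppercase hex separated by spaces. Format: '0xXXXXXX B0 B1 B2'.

Answer: 0x7A176A 7A 17 6A

Derivation:
Sextets: e=30, h=33, d=29, q=42
24-bit: (30<<18) | (33<<12) | (29<<6) | 42
      = 0x780000 | 0x021000 | 0x000740 | 0x00002A
      = 0x7A176A
Bytes: (v>>16)&0xFF=7A, (v>>8)&0xFF=17, v&0xFF=6A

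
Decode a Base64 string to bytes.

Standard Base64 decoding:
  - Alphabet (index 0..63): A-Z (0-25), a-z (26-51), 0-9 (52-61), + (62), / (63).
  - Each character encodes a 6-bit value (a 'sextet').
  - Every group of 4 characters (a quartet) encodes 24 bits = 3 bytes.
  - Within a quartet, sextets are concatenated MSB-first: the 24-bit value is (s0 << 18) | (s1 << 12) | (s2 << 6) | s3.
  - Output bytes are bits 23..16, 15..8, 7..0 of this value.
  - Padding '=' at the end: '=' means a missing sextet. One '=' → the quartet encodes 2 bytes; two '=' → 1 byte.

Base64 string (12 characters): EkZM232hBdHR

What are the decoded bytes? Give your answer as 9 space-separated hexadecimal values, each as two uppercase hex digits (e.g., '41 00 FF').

Answer: 12 46 4C DB 7D A1 05 D1 D1

Derivation:
After char 0 ('E'=4): chars_in_quartet=1 acc=0x4 bytes_emitted=0
After char 1 ('k'=36): chars_in_quartet=2 acc=0x124 bytes_emitted=0
After char 2 ('Z'=25): chars_in_quartet=3 acc=0x4919 bytes_emitted=0
After char 3 ('M'=12): chars_in_quartet=4 acc=0x12464C -> emit 12 46 4C, reset; bytes_emitted=3
After char 4 ('2'=54): chars_in_quartet=1 acc=0x36 bytes_emitted=3
After char 5 ('3'=55): chars_in_quartet=2 acc=0xDB7 bytes_emitted=3
After char 6 ('2'=54): chars_in_quartet=3 acc=0x36DF6 bytes_emitted=3
After char 7 ('h'=33): chars_in_quartet=4 acc=0xDB7DA1 -> emit DB 7D A1, reset; bytes_emitted=6
After char 8 ('B'=1): chars_in_quartet=1 acc=0x1 bytes_emitted=6
After char 9 ('d'=29): chars_in_quartet=2 acc=0x5D bytes_emitted=6
After char 10 ('H'=7): chars_in_quartet=3 acc=0x1747 bytes_emitted=6
After char 11 ('R'=17): chars_in_quartet=4 acc=0x5D1D1 -> emit 05 D1 D1, reset; bytes_emitted=9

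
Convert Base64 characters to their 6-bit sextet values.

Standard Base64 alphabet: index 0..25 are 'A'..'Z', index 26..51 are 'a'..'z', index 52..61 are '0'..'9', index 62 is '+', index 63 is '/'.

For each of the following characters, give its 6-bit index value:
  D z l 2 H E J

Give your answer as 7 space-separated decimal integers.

'D': A..Z range, ord('D') − ord('A') = 3
'z': a..z range, 26 + ord('z') − ord('a') = 51
'l': a..z range, 26 + ord('l') − ord('a') = 37
'2': 0..9 range, 52 + ord('2') − ord('0') = 54
'H': A..Z range, ord('H') − ord('A') = 7
'E': A..Z range, ord('E') − ord('A') = 4
'J': A..Z range, ord('J') − ord('A') = 9

Answer: 3 51 37 54 7 4 9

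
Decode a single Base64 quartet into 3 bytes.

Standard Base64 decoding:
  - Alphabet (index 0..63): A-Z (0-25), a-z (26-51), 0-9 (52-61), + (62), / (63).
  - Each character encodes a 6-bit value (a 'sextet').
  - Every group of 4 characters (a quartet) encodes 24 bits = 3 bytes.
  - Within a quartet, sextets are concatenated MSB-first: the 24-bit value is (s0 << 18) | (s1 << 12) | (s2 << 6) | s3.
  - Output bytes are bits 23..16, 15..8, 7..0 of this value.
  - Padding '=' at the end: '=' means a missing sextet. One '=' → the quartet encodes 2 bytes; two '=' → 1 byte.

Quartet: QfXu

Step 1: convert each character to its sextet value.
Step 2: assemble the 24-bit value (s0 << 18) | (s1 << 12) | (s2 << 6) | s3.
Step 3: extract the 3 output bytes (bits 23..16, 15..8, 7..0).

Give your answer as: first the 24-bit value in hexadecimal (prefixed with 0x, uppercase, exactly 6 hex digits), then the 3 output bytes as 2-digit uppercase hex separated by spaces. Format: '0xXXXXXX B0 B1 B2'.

Sextets: Q=16, f=31, X=23, u=46
24-bit: (16<<18) | (31<<12) | (23<<6) | 46
      = 0x400000 | 0x01F000 | 0x0005C0 | 0x00002E
      = 0x41F5EE
Bytes: (v>>16)&0xFF=41, (v>>8)&0xFF=F5, v&0xFF=EE

Answer: 0x41F5EE 41 F5 EE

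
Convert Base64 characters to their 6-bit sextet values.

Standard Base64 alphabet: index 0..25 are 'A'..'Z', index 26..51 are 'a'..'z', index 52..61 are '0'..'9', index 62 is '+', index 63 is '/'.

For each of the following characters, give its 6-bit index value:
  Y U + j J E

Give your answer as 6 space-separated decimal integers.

Answer: 24 20 62 35 9 4

Derivation:
'Y': A..Z range, ord('Y') − ord('A') = 24
'U': A..Z range, ord('U') − ord('A') = 20
'+': index 62
'j': a..z range, 26 + ord('j') − ord('a') = 35
'J': A..Z range, ord('J') − ord('A') = 9
'E': A..Z range, ord('E') − ord('A') = 4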